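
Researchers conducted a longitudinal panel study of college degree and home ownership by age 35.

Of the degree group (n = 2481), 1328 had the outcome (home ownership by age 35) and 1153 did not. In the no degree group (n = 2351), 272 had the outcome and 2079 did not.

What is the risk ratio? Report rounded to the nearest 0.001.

4.627

From the description: a = 1328, b = 1153, c = 272, d = 2079.
Risk in exposed = 1328/2481 = 0.53527; risk in unexposed = 272/2351 = 0.11570.
RR = 0.53527 / 0.11570 = 4.62653
The risk among the exposed is 4.63 times that among the unexposed.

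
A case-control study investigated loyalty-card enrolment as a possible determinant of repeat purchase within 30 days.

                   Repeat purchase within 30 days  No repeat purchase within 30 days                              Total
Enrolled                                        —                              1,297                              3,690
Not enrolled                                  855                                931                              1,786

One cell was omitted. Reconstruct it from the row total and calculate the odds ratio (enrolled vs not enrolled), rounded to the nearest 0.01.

The missing cell is in the exposed row: 3690 − 1297 = 2393.
So a = 2393, b = 1297, c = 855, d = 931.
OR = (a·d)/(b·c) = (2393 × 931) / (1297 × 855) = 2227883 / 1108935 = 2.00903

2.01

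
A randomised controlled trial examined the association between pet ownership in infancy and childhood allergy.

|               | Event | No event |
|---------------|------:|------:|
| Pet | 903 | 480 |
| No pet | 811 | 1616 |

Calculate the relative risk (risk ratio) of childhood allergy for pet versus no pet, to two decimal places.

Cells: a = 903, b = 480, c = 811, d = 1616.
Risk in exposed = 903/1383 = 0.65293; risk in unexposed = 811/2427 = 0.33416.
RR = 0.65293 / 0.33416 = 1.95395
The risk among the exposed is 1.95 times that among the unexposed.

1.95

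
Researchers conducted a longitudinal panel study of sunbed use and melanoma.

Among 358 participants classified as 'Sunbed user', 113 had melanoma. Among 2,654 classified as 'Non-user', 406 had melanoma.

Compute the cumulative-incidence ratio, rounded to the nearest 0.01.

From the description: a = 113, b = 245, c = 406, d = 2248.
Risk in exposed = 113/358 = 0.31564; risk in unexposed = 406/2654 = 0.15298.
RR = 0.31564 / 0.15298 = 2.06334
The risk among the exposed is 2.06 times that among the unexposed.

2.06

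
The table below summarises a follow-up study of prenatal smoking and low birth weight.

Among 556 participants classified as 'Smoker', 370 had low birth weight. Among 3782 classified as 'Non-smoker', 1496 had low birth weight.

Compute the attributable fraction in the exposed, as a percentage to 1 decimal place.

40.6

From the description: a = 370, b = 186, c = 1496, d = 2286.
Risk in exposed = 370/556 = 0.66547; risk in unexposed = 1496/3782 = 0.39556.
RR = 0.66547/0.39556 = 1.68235
AR% = (RR − 1)/RR × 100 = (1.68235 − 1)/1.68235 × 100 = 40.5594%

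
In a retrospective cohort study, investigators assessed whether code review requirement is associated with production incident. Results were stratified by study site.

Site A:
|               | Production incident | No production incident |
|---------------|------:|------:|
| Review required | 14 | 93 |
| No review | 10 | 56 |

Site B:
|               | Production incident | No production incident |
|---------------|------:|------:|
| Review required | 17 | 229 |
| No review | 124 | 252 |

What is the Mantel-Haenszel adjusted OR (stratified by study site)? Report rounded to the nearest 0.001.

0.224

OR_MH = Σ(aᵢdᵢ/nᵢ) / Σ(bᵢcᵢ/nᵢ), where nᵢ is the stratum total.
Stratum 1 (Site A): n = 173; a·d/n = 14·56/173 = 4.5318; b·c/n = 93·10/173 = 5.3757
Stratum 2 (Site B): n = 622; a·d/n = 17·252/622 = 6.8875; b·c/n = 229·124/622 = 45.6527
OR_MH = (4.5318 + 6.8875) / (5.3757 + 45.6527) = 11.4193 / 51.0285 = 0.22378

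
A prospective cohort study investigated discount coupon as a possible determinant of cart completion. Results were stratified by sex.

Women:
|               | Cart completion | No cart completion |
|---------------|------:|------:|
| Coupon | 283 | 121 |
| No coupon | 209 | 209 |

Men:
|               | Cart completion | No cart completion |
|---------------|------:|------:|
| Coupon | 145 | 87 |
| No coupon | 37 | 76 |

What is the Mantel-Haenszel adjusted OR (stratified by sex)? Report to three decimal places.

OR_MH = Σ(aᵢdᵢ/nᵢ) / Σ(bᵢcᵢ/nᵢ), where nᵢ is the stratum total.
Stratum 1 (Women): n = 822; a·d/n = 283·209/822 = 71.9550; b·c/n = 121·209/822 = 30.7652
Stratum 2 (Men): n = 345; a·d/n = 145·76/345 = 31.9420; b·c/n = 87·37/345 = 9.3304
OR_MH = (71.9550 + 31.9420) / (30.7652 + 9.3304) = 103.8970 / 40.0956 = 2.59123

2.591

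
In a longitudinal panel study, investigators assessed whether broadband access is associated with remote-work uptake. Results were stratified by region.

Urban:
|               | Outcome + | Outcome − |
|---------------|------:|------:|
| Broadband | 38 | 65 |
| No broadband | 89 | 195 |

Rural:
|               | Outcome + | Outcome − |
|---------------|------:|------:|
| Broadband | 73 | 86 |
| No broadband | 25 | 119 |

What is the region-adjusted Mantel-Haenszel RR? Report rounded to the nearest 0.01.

1.70

RR_MH = Σ(aᵢ·n₀ᵢ/nᵢ) / Σ(cᵢ·n₁ᵢ/nᵢ), with n₁ᵢ = aᵢ+bᵢ (exposed), n₀ᵢ = cᵢ+dᵢ (unexposed), nᵢ = n₁ᵢ+n₀ᵢ.
Stratum 1 (Urban): n₁ = 103, n₀ = 284, n = 387; a·n₀/n = 38·284/387 = 27.8863; c·n₁/n = 89·103/387 = 23.6873
Stratum 2 (Rural): n₁ = 159, n₀ = 144, n = 303; a·n₀/n = 73·144/303 = 34.6931; c·n₁/n = 25·159/303 = 13.1188
RR_MH = (27.8863 + 34.6931) / (23.6873 + 13.1188) = 62.5794 / 36.8062 = 1.70024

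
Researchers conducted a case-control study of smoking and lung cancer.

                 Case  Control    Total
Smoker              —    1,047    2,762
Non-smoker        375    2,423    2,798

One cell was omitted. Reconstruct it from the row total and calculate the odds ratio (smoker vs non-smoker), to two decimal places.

The missing cell is in the exposed row: 2762 − 1047 = 1715.
So a = 1715, b = 1047, c = 375, d = 2423.
OR = (a·d)/(b·c) = (1715 × 2423) / (1047 × 375) = 4155445 / 392625 = 10.58375

10.58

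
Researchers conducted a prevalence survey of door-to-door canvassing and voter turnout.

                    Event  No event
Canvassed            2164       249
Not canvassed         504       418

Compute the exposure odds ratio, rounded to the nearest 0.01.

Cells: a = 2164, b = 249, c = 504, d = 418.
OR = (a·d)/(b·c) = (2164 × 418) / (249 × 504) = 904552 / 125496 = 7.20782
The odds of voter turnout are about 7.21 times as high in the canvassed group.

7.21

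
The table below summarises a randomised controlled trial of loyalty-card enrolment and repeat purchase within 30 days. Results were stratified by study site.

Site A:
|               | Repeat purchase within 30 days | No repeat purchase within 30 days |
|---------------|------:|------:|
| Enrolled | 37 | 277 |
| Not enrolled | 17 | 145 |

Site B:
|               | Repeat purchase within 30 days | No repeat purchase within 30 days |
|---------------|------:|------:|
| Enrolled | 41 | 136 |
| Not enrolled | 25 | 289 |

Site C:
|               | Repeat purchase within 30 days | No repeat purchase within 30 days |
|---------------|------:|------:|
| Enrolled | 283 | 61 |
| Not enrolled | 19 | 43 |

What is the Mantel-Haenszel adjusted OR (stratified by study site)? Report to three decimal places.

3.323

OR_MH = Σ(aᵢdᵢ/nᵢ) / Σ(bᵢcᵢ/nᵢ), where nᵢ is the stratum total.
Stratum 1 (Site A): n = 476; a·d/n = 37·145/476 = 11.2710; b·c/n = 277·17/476 = 9.8929
Stratum 2 (Site B): n = 491; a·d/n = 41·289/491 = 24.1324; b·c/n = 136·25/491 = 6.9246
Stratum 3 (Site C): n = 406; a·d/n = 283·43/406 = 29.9729; b·c/n = 61·19/406 = 2.8547
OR_MH = (11.2710 + 24.1324 + 29.9729) / (9.8929 + 6.9246 + 2.8547) = 65.3763 / 19.6722 = 3.32329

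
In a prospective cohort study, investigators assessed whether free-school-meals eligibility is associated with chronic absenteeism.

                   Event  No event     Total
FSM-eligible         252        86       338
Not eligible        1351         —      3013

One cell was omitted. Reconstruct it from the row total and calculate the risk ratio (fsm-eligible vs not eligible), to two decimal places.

The missing cell is in the unexposed row: 3013 − 1351 = 1662.
So a = 252, b = 86, c = 1351, d = 1662.
RR = [a/(a+b)] / [c/(c+d)] = (252/338) / (1351/3013) = 0.74556/0.44839 = 1.66275

1.66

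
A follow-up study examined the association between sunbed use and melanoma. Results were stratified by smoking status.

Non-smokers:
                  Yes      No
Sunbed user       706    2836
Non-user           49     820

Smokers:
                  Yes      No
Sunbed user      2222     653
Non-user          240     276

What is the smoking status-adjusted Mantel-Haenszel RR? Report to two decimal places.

1.97

RR_MH = Σ(aᵢ·n₀ᵢ/nᵢ) / Σ(cᵢ·n₁ᵢ/nᵢ), with n₁ᵢ = aᵢ+bᵢ (exposed), n₀ᵢ = cᵢ+dᵢ (unexposed), nᵢ = n₁ᵢ+n₀ᵢ.
Stratum 1 (Non-smokers): n₁ = 3542, n₀ = 869, n = 4411; a·n₀/n = 706·869/4411 = 139.0873; c·n₁/n = 49·3542/4411 = 39.3466
Stratum 2 (Smokers): n₁ = 2875, n₀ = 516, n = 3391; a·n₀/n = 2222·516/3391 = 338.1162; c·n₁/n = 240·2875/3391 = 203.4798
RR_MH = (139.0873 + 338.1162) / (39.3466 + 203.4798) = 477.2035 / 242.8264 = 1.96520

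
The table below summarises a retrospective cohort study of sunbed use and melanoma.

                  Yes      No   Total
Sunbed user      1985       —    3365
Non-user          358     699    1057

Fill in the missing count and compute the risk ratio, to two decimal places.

1.74

The missing cell is in the exposed row: 3365 − 1985 = 1380.
So a = 1985, b = 1380, c = 358, d = 699.
RR = [a/(a+b)] / [c/(c+d)] = (1985/3365) / (358/1057) = 0.58990/0.33869 = 1.74168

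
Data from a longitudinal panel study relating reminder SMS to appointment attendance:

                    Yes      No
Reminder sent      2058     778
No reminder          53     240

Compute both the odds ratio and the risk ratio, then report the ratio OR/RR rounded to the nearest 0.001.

Cells: a = 2058, b = 778, c = 53, d = 240.
OR = (2058·240)/(778·53) = 493920/41234 = 11.97846
Risk in exposed = 2058/2836 = 0.72567; risk in unexposed = 53/293 = 0.18089; RR = 4.01172
OR/RR = 11.97846 / 4.01172 = 2.98587
The outcome is not rare, so the OR lies further from 1 than the RR.

2.986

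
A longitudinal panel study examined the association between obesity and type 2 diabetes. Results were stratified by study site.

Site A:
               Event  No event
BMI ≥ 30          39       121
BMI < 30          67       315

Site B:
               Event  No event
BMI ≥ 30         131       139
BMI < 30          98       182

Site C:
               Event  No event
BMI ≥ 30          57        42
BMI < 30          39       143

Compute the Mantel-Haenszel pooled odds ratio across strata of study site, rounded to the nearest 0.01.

2.09

OR_MH = Σ(aᵢdᵢ/nᵢ) / Σ(bᵢcᵢ/nᵢ), where nᵢ is the stratum total.
Stratum 1 (Site A): n = 542; a·d/n = 39·315/542 = 22.6661; b·c/n = 121·67/542 = 14.9576
Stratum 2 (Site B): n = 550; a·d/n = 131·182/550 = 43.3491; b·c/n = 139·98/550 = 24.7673
Stratum 3 (Site C): n = 281; a·d/n = 57·143/281 = 29.0071; b·c/n = 42·39/281 = 5.8292
OR_MH = (22.6661 + 43.3491 + 29.0071) / (14.9576 + 24.7673 + 5.8292) = 95.0223 / 45.5540 = 2.08592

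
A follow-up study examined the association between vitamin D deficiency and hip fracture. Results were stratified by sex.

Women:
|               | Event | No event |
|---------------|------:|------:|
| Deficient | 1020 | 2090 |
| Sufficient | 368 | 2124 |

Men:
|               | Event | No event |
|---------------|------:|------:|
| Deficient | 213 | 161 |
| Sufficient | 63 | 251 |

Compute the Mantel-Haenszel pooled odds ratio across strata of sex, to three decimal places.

3.055

OR_MH = Σ(aᵢdᵢ/nᵢ) / Σ(bᵢcᵢ/nᵢ), where nᵢ is the stratum total.
Stratum 1 (Women): n = 5602; a·d/n = 1020·2124/5602 = 386.7333; b·c/n = 2090·368/5602 = 137.2938
Stratum 2 (Men): n = 688; a·d/n = 213·251/688 = 77.7078; b·c/n = 161·63/688 = 14.7427
OR_MH = (386.7333 + 77.7078) / (137.2938 + 14.7427) = 464.4412 / 152.0366 = 3.05480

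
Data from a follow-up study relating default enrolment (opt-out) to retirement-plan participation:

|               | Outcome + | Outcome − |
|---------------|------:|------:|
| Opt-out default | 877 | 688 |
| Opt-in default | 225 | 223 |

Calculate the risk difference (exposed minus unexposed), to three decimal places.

0.058

Cells: a = 877, b = 688, c = 225, d = 223.
Risk in exposed = 877/1565 = 0.560383; risk in unexposed = 225/448 = 0.502232.
Risk difference = 0.560383 − 0.502232 = 0.058151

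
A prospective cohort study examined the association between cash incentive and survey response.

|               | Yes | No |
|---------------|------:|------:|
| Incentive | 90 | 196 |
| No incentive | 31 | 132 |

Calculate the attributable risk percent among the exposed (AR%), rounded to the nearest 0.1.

Cells: a = 90, b = 196, c = 31, d = 132.
Risk in exposed = 90/286 = 0.31469; risk in unexposed = 31/163 = 0.19018.
RR = 0.31469/0.19018 = 1.65464
AR% = (RR − 1)/RR × 100 = (1.65464 − 1)/1.65464 × 100 = 39.5637%

39.6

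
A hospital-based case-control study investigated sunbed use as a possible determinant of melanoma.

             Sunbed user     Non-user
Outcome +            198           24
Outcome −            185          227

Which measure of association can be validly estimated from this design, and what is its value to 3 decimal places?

10.123

Reading the table with exposure as columns: a = 198 (Sunbed user, case), b = 185 (Sunbed user, non-case), c = 24 (Non-user, case), d = 227.
This is a hospital-based case-control study: participants were sampled on outcome status, so risks in the source population cannot be estimated directly — relative risk is not valid here. The odds ratio is the appropriate measure.
OR = (a·d)/(b·c) = (198 × 227) / (185 × 24) = 44946 / 4440 = 10.12297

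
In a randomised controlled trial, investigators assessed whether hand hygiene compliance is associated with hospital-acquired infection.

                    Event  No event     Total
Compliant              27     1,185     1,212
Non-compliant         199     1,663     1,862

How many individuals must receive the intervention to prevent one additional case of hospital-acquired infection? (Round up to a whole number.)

12

Risk in treated group = 27/1212 = 0.02228; risk in control = 199/1862 = 0.10687.
Absolute risk reduction = 0.10687 − 0.02228 = 0.08460
NNT = 1 / ARR = 1 / 0.08460 = 11.821 → round up → 12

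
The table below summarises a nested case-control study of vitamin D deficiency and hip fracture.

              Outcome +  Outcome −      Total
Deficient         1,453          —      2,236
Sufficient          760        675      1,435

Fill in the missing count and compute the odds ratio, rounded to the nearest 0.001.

The missing cell is in the exposed row: 2236 − 1453 = 783.
So a = 1453, b = 783, c = 760, d = 675.
OR = (a·d)/(b·c) = (1453 × 675) / (783 × 760) = 980775 / 595080 = 1.64814

1.648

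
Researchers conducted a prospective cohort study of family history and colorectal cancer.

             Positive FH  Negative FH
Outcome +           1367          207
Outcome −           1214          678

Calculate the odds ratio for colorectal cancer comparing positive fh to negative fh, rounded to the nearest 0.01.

3.69

Reading the table with exposure as columns: a = 1367 (Positive FH, case), b = 1214 (Positive FH, non-case), c = 207 (Negative FH, case), d = 678.
OR = (a·d)/(b·c) = (1367 × 678) / (1214 × 207) = 926826 / 251298 = 3.68816
The odds of colorectal cancer are about 3.69 times as high in the positive fh group.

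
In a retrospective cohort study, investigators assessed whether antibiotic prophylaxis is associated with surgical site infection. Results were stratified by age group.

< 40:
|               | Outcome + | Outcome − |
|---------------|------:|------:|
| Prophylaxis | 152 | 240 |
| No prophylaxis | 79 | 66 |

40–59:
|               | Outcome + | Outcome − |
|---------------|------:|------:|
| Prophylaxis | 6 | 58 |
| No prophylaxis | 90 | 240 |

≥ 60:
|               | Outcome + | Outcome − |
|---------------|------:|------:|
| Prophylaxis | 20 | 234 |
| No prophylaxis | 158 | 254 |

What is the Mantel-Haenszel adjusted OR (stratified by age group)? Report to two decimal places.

0.29

OR_MH = Σ(aᵢdᵢ/nᵢ) / Σ(bᵢcᵢ/nᵢ), where nᵢ is the stratum total.
Stratum 1 (< 40): n = 537; a·d/n = 152·66/537 = 18.6816; b·c/n = 240·79/537 = 35.3073
Stratum 2 (40–59): n = 394; a·d/n = 6·240/394 = 3.6548; b·c/n = 58·90/394 = 13.2487
Stratum 3 (≥ 60): n = 666; a·d/n = 20·254/666 = 7.6276; b·c/n = 234·158/666 = 55.5135
OR_MH = (18.6816 + 3.6548 + 7.6276) / (35.3073 + 13.2487 + 55.5135) = 29.9640 / 104.0695 = 0.28792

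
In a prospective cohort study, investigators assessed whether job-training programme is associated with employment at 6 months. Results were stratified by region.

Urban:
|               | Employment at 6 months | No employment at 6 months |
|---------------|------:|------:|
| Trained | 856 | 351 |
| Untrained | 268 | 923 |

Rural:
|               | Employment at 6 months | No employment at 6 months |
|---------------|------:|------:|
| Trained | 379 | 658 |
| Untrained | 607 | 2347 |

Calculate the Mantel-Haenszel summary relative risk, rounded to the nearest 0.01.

RR_MH = Σ(aᵢ·n₀ᵢ/nᵢ) / Σ(cᵢ·n₁ᵢ/nᵢ), with n₁ᵢ = aᵢ+bᵢ (exposed), n₀ᵢ = cᵢ+dᵢ (unexposed), nᵢ = n₁ᵢ+n₀ᵢ.
Stratum 1 (Urban): n₁ = 1207, n₀ = 1191, n = 2398; a·n₀/n = 856·1191/2398 = 425.1443; c·n₁/n = 268·1207/2398 = 134.8941
Stratum 2 (Rural): n₁ = 1037, n₀ = 2954, n = 3991; a·n₀/n = 379·2954/3991 = 280.5227; c·n₁/n = 607·1037/3991 = 157.7196
RR_MH = (425.1443 + 280.5227) / (134.8941 + 157.7196) = 705.6670 / 292.6137 = 2.41160

2.41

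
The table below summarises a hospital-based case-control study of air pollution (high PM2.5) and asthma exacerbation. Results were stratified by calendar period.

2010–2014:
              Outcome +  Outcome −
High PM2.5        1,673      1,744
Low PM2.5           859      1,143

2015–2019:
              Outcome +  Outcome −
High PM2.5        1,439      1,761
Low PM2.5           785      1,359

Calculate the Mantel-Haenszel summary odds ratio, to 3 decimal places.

1.343

OR_MH = Σ(aᵢdᵢ/nᵢ) / Σ(bᵢcᵢ/nᵢ), where nᵢ is the stratum total.
Stratum 1 (2010–2014): n = 5419; a·d/n = 1673·1143/5419 = 352.8767; b·c/n = 1744·859/5419 = 276.4525
Stratum 2 (2015–2019): n = 5344; a·d/n = 1439·1359/5344 = 365.9433; b·c/n = 1761·785/5344 = 258.6798
OR_MH = (352.8767 + 365.9433) / (276.4525 + 258.6798) = 718.8200 / 535.1323 = 1.34326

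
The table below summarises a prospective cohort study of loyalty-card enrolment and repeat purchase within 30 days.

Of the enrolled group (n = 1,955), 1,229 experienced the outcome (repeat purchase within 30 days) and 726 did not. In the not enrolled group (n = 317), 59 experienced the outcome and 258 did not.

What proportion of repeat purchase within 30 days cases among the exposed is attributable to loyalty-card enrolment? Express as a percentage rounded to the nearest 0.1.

70.4

From the description: a = 1229, b = 726, c = 59, d = 258.
Risk in exposed = 1229/1955 = 0.62864; risk in unexposed = 59/317 = 0.18612.
RR = 0.62864/0.18612 = 3.37763
AR% = (RR − 1)/RR × 100 = (3.37763 − 1)/3.37763 × 100 = 70.3935%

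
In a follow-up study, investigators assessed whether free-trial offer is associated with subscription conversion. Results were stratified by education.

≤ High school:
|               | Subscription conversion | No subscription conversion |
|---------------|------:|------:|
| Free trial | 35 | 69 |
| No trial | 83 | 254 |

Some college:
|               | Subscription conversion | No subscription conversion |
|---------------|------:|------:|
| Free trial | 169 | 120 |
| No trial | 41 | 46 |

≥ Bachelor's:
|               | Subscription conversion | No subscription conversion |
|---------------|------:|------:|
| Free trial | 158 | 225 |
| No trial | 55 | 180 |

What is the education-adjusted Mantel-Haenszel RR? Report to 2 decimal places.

RR_MH = Σ(aᵢ·n₀ᵢ/nᵢ) / Σ(cᵢ·n₁ᵢ/nᵢ), with n₁ᵢ = aᵢ+bᵢ (exposed), n₀ᵢ = cᵢ+dᵢ (unexposed), nᵢ = n₁ᵢ+n₀ᵢ.
Stratum 1 (≤ High school): n₁ = 104, n₀ = 337, n = 441; a·n₀/n = 35·337/441 = 26.7460; c·n₁/n = 83·104/441 = 19.5737
Stratum 2 (Some college): n₁ = 289, n₀ = 87, n = 376; a·n₀/n = 169·87/376 = 39.1037; c·n₁/n = 41·289/376 = 31.5133
Stratum 3 (≥ Bachelor's): n₁ = 383, n₀ = 235, n = 618; a·n₀/n = 158·235/618 = 60.0809; c·n₁/n = 55·383/618 = 34.0858
RR_MH = (26.7460 + 39.1037 + 60.0809) / (19.5737 + 31.5133 + 34.0858) = 125.9307 / 85.1728 = 1.47853

1.48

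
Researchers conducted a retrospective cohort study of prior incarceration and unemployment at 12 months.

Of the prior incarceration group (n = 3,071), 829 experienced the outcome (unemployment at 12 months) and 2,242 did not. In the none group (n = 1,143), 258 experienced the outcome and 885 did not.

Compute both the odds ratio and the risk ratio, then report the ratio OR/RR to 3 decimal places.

1.061

From the description: a = 829, b = 2242, c = 258, d = 885.
OR = (829·885)/(2242·258) = 733665/578436 = 1.26836
Risk in exposed = 829/3071 = 0.26994; risk in unexposed = 258/1143 = 0.22572; RR = 1.19592
OR/RR = 1.26836 / 1.19592 = 1.06057
The outcome is not rare, so the OR lies further from 1 than the RR.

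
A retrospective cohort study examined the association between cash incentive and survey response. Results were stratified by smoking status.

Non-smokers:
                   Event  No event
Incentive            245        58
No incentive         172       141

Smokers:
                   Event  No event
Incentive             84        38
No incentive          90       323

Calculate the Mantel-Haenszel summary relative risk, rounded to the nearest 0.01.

1.80

RR_MH = Σ(aᵢ·n₀ᵢ/nᵢ) / Σ(cᵢ·n₁ᵢ/nᵢ), with n₁ᵢ = aᵢ+bᵢ (exposed), n₀ᵢ = cᵢ+dᵢ (unexposed), nᵢ = n₁ᵢ+n₀ᵢ.
Stratum 1 (Non-smokers): n₁ = 303, n₀ = 313, n = 616; a·n₀/n = 245·313/616 = 124.4886; c·n₁/n = 172·303/616 = 84.6039
Stratum 2 (Smokers): n₁ = 122, n₀ = 413, n = 535; a·n₀/n = 84·413/535 = 64.8449; c·n₁/n = 90·122/535 = 20.5234
RR_MH = (124.4886 + 64.8449) / (84.6039 + 20.5234) = 189.3335 / 105.1273 = 1.80099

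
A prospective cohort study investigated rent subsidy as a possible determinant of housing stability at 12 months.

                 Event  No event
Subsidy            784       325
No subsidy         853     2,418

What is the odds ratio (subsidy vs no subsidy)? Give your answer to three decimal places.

6.838

Cells: a = 784, b = 325, c = 853, d = 2418.
OR = (a·d)/(b·c) = (784 × 2418) / (325 × 853) = 1895712 / 277225 = 6.83817
The odds of housing stability at 12 months are about 6.84 times as high in the subsidy group.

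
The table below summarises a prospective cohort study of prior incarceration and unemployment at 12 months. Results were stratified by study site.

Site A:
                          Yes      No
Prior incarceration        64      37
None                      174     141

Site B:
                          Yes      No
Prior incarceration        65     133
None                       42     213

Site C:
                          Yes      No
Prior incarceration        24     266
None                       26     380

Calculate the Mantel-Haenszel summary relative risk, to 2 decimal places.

1.39

RR_MH = Σ(aᵢ·n₀ᵢ/nᵢ) / Σ(cᵢ·n₁ᵢ/nᵢ), with n₁ᵢ = aᵢ+bᵢ (exposed), n₀ᵢ = cᵢ+dᵢ (unexposed), nᵢ = n₁ᵢ+n₀ᵢ.
Stratum 1 (Site A): n₁ = 101, n₀ = 315, n = 416; a·n₀/n = 64·315/416 = 48.4615; c·n₁/n = 174·101/416 = 42.2452
Stratum 2 (Site B): n₁ = 198, n₀ = 255, n = 453; a·n₀/n = 65·255/453 = 36.5894; c·n₁/n = 42·198/453 = 18.3576
Stratum 3 (Site C): n₁ = 290, n₀ = 406, n = 696; a·n₀/n = 24·406/696 = 14.0000; c·n₁/n = 26·290/696 = 10.8333
RR_MH = (48.4615 + 36.5894 + 14.0000) / (42.2452 + 18.3576 + 10.8333) = 99.0509 / 71.4361 = 1.38657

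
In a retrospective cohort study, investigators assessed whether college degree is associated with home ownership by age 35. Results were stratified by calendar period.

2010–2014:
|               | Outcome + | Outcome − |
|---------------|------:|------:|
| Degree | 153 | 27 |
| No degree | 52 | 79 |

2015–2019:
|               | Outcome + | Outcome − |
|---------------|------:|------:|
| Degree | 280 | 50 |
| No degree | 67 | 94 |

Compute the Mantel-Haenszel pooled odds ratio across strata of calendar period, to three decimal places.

OR_MH = Σ(aᵢdᵢ/nᵢ) / Σ(bᵢcᵢ/nᵢ), where nᵢ is the stratum total.
Stratum 1 (2010–2014): n = 311; a·d/n = 153·79/311 = 38.8650; b·c/n = 27·52/311 = 4.5145
Stratum 2 (2015–2019): n = 491; a·d/n = 280·94/491 = 53.6049; b·c/n = 50·67/491 = 6.8228
OR_MH = (38.8650 + 53.6049) / (4.5145 + 6.8228) = 92.4698 / 11.3373 = 8.15626

8.156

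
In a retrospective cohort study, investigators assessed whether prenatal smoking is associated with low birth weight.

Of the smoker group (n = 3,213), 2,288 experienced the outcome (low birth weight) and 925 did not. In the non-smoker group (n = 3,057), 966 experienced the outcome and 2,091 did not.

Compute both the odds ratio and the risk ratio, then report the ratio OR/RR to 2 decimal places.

2.38

From the description: a = 2288, b = 925, c = 966, d = 2091.
OR = (2288·2091)/(925·966) = 4784208/893550 = 5.35416
Risk in exposed = 2288/3213 = 0.71211; risk in unexposed = 966/3057 = 0.31600; RR = 2.25353
OR/RR = 5.35416 / 2.25353 = 2.37590
The outcome is not rare, so the OR lies further from 1 than the RR.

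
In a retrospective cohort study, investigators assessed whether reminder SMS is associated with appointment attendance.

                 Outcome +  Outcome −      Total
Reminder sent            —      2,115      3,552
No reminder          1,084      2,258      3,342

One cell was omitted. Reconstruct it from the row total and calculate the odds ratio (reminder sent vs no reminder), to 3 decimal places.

The missing cell is in the exposed row: 3552 − 2115 = 1437.
So a = 1437, b = 2115, c = 1084, d = 2258.
OR = (a·d)/(b·c) = (1437 × 2258) / (2115 × 1084) = 3244746 / 2292660 = 1.41528

1.415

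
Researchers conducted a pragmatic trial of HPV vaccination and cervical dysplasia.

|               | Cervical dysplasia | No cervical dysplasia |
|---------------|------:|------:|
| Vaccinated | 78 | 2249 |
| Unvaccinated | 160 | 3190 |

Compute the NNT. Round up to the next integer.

71

Risk in treated group = 78/2327 = 0.03352; risk in control = 160/3350 = 0.04776.
Absolute risk reduction = 0.04776 − 0.03352 = 0.01424
NNT = 1 / ARR = 1 / 0.01424 = 70.217 → round up → 71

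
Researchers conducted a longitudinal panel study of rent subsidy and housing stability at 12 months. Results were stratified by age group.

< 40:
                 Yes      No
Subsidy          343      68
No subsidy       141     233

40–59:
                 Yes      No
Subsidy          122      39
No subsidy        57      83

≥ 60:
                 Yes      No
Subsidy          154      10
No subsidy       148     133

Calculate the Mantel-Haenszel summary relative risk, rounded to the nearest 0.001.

1.998

RR_MH = Σ(aᵢ·n₀ᵢ/nᵢ) / Σ(cᵢ·n₁ᵢ/nᵢ), with n₁ᵢ = aᵢ+bᵢ (exposed), n₀ᵢ = cᵢ+dᵢ (unexposed), nᵢ = n₁ᵢ+n₀ᵢ.
Stratum 1 (< 40): n₁ = 411, n₀ = 374, n = 785; a·n₀/n = 343·374/785 = 163.4166; c·n₁/n = 141·411/785 = 73.8229
Stratum 2 (40–59): n₁ = 161, n₀ = 140, n = 301; a·n₀/n = 122·140/301 = 56.7442; c·n₁/n = 57·161/301 = 30.4884
Stratum 3 (≥ 60): n₁ = 164, n₀ = 281, n = 445; a·n₀/n = 154·281/445 = 97.2449; c·n₁/n = 148·164/445 = 54.5438
RR_MH = (163.4166 + 56.7442 + 97.2449) / (73.8229 + 30.4884 + 54.5438) = 317.4057 / 158.8551 = 1.99808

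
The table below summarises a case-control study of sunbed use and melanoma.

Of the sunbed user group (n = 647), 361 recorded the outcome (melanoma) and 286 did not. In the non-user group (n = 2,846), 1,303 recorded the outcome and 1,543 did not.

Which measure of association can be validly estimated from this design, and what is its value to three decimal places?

From the description: a = 361, b = 286, c = 1303, d = 1543.
This is a case-control study: participants were sampled on outcome status, so risks in the source population cannot be estimated directly — relative risk is not valid here. The odds ratio is the appropriate measure.
OR = (a·d)/(b·c) = (361 × 1543) / (286 × 1303) = 557023 / 372658 = 1.49473

1.495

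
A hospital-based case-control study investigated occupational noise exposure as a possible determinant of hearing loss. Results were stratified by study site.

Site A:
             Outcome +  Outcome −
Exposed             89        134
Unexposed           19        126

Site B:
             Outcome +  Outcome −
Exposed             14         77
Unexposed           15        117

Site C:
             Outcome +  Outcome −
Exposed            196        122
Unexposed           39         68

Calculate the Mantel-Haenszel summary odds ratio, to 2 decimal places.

OR_MH = Σ(aᵢdᵢ/nᵢ) / Σ(bᵢcᵢ/nᵢ), where nᵢ is the stratum total.
Stratum 1 (Site A): n = 368; a·d/n = 89·126/368 = 30.4728; b·c/n = 134·19/368 = 6.9185
Stratum 2 (Site B): n = 223; a·d/n = 14·117/223 = 7.3453; b·c/n = 77·15/223 = 5.1794
Stratum 3 (Site C): n = 425; a·d/n = 196·68/425 = 31.3600; b·c/n = 122·39/425 = 11.1953
OR_MH = (30.4728 + 7.3453 + 31.3600) / (6.9185 + 5.1794 + 11.1953) = 69.1781 / 23.2931 = 2.96989

2.97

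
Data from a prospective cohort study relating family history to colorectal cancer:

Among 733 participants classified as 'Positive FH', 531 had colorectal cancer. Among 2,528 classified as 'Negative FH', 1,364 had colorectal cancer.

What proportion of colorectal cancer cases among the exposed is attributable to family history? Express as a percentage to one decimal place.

25.5

From the description: a = 531, b = 202, c = 1364, d = 1164.
Risk in exposed = 531/733 = 0.72442; risk in unexposed = 1364/2528 = 0.53956.
RR = 0.72442/0.53956 = 1.34262
AR% = (RR − 1)/RR × 100 = (1.34262 − 1)/1.34262 × 100 = 25.5188%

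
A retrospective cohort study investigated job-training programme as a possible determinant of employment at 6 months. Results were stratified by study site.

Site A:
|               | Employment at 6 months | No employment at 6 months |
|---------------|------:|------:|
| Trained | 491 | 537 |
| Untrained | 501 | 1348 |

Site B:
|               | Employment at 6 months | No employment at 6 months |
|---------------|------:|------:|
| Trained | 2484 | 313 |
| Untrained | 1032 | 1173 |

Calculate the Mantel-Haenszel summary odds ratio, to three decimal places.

5.140

OR_MH = Σ(aᵢdᵢ/nᵢ) / Σ(bᵢcᵢ/nᵢ), where nᵢ is the stratum total.
Stratum 1 (Site A): n = 2877; a·d/n = 491·1348/2877 = 230.0549; b·c/n = 537·501/2877 = 93.5130
Stratum 2 (Site B): n = 5002; a·d/n = 2484·1173/5002 = 582.5134; b·c/n = 313·1032/5002 = 64.5774
OR_MH = (230.0549 + 582.5134) / (93.5130 + 64.5774) = 812.5683 / 158.0904 = 5.13990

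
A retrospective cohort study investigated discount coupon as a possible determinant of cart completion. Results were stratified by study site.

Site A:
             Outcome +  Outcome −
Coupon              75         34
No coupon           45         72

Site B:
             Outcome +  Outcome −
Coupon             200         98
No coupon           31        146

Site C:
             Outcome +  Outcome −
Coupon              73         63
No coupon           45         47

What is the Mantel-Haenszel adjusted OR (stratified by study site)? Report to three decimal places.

3.923

OR_MH = Σ(aᵢdᵢ/nᵢ) / Σ(bᵢcᵢ/nᵢ), where nᵢ is the stratum total.
Stratum 1 (Site A): n = 226; a·d/n = 75·72/226 = 23.8938; b·c/n = 34·45/226 = 6.7699
Stratum 2 (Site B): n = 475; a·d/n = 200·146/475 = 61.4737; b·c/n = 98·31/475 = 6.3958
Stratum 3 (Site C): n = 228; a·d/n = 73·47/228 = 15.0482; b·c/n = 63·45/228 = 12.4342
OR_MH = (23.8938 + 61.4737 + 15.0482) / (6.7699 + 6.3958 + 12.4342) = 100.4157 / 25.5999 = 3.92250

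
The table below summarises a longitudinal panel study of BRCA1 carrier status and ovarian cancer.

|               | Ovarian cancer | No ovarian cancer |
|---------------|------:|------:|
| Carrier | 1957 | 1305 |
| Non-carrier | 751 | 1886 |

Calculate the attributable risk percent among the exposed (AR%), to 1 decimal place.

52.5

Cells: a = 1957, b = 1305, c = 751, d = 1886.
Risk in exposed = 1957/3262 = 0.59994; risk in unexposed = 751/2637 = 0.28479.
RR = 0.59994/0.28479 = 2.10658
AR% = (RR − 1)/RR × 100 = (2.10658 − 1)/2.10658 × 100 = 52.5296%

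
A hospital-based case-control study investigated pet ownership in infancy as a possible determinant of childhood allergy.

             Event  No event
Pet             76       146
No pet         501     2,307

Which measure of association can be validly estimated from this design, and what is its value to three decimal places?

2.397

Cells: a = 76, b = 146, c = 501, d = 2307.
This is a hospital-based case-control study: participants were sampled on outcome status, so risks in the source population cannot be estimated directly — relative risk is not valid here. The odds ratio is the appropriate measure.
OR = (a·d)/(b·c) = (76 × 2307) / (146 × 501) = 175332 / 73146 = 2.39701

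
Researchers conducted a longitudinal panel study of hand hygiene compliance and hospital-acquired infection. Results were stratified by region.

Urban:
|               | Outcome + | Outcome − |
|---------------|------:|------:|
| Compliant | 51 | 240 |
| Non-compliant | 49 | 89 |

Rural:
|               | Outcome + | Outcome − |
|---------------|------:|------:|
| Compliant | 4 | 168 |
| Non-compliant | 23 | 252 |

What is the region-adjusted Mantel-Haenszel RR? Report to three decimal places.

0.448

RR_MH = Σ(aᵢ·n₀ᵢ/nᵢ) / Σ(cᵢ·n₁ᵢ/nᵢ), with n₁ᵢ = aᵢ+bᵢ (exposed), n₀ᵢ = cᵢ+dᵢ (unexposed), nᵢ = n₁ᵢ+n₀ᵢ.
Stratum 1 (Urban): n₁ = 291, n₀ = 138, n = 429; a·n₀/n = 51·138/429 = 16.4056; c·n₁/n = 49·291/429 = 33.2378
Stratum 2 (Rural): n₁ = 172, n₀ = 275, n = 447; a·n₀/n = 4·275/447 = 2.4609; c·n₁/n = 23·172/447 = 8.8501
RR_MH = (16.4056 + 2.4609) / (33.2378 + 8.8501) = 18.8664 / 42.0879 = 0.44826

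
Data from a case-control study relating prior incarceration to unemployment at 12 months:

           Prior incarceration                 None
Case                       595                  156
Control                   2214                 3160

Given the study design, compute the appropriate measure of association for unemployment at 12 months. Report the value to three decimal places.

5.444

Reading the table with exposure as columns: a = 595 (Prior incarceration, case), b = 2214 (Prior incarceration, non-case), c = 156 (None, case), d = 3160.
This is a case-control study: participants were sampled on outcome status, so risks in the source population cannot be estimated directly — relative risk is not valid here. The odds ratio is the appropriate measure.
OR = (a·d)/(b·c) = (595 × 3160) / (2214 × 156) = 1880200 / 345384 = 5.44380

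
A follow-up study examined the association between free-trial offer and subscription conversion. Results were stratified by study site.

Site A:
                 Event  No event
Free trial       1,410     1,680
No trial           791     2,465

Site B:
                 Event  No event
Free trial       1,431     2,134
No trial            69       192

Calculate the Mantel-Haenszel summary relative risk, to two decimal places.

RR_MH = Σ(aᵢ·n₀ᵢ/nᵢ) / Σ(cᵢ·n₁ᵢ/nᵢ), with n₁ᵢ = aᵢ+bᵢ (exposed), n₀ᵢ = cᵢ+dᵢ (unexposed), nᵢ = n₁ᵢ+n₀ᵢ.
Stratum 1 (Site A): n₁ = 3090, n₀ = 3256, n = 6346; a·n₀/n = 1410·3256/6346 = 723.4415; c·n₁/n = 791·3090/6346 = 385.1544
Stratum 2 (Site B): n₁ = 3565, n₀ = 261, n = 3826; a·n₀/n = 1431·261/3826 = 97.6192; c·n₁/n = 69·3565/3826 = 64.2930
RR_MH = (723.4415 + 97.6192) / (385.1544 + 64.2930) = 821.0607 / 449.4474 = 1.82682

1.83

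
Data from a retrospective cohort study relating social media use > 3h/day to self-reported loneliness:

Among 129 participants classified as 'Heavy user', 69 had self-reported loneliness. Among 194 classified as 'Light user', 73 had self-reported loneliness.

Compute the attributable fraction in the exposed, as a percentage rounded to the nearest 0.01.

From the description: a = 69, b = 60, c = 73, d = 121.
Risk in exposed = 69/129 = 0.53488; risk in unexposed = 73/194 = 0.37629.
RR = 0.53488/0.37629 = 1.42147
AR% = (RR − 1)/RR × 100 = (1.42147 − 1)/1.42147 × 100 = 29.6504%

29.65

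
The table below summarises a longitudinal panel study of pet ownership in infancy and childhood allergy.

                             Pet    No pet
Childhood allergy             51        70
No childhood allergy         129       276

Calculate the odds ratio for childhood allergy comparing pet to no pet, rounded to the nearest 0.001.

Reading the table with exposure as columns: a = 51 (Pet, case), b = 129 (Pet, non-case), c = 70 (No pet, case), d = 276.
OR = (a·d)/(b·c) = (51 × 276) / (129 × 70) = 14076 / 9030 = 1.55880
The odds of childhood allergy are about 1.56 times as high in the pet group.

1.559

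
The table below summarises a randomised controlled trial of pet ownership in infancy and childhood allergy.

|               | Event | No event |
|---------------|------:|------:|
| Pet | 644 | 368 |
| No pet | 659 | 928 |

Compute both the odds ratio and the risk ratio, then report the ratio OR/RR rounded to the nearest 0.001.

1.608

Cells: a = 644, b = 368, c = 659, d = 928.
OR = (644·928)/(368·659) = 597632/242512 = 2.46434
Risk in exposed = 644/1012 = 0.63636; risk in unexposed = 659/1587 = 0.41525; RR = 1.53249
OR/RR = 2.46434 / 1.53249 = 1.60807
The outcome is not rare, so the OR lies further from 1 than the RR.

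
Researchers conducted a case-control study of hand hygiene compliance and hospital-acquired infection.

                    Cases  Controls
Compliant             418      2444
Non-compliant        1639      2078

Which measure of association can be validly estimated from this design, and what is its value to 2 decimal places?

Cells: a = 418, b = 2444, c = 1639, d = 2078.
This is a case-control study: participants were sampled on outcome status, so risks in the source population cannot be estimated directly — relative risk is not valid here. The odds ratio is the appropriate measure.
OR = (a·d)/(b·c) = (418 × 2078) / (2444 × 1639) = 868604 / 4005716 = 0.21684

0.22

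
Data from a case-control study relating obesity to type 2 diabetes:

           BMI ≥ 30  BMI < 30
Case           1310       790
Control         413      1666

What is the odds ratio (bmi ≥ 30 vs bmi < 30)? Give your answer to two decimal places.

6.69

Reading the table with exposure as columns: a = 1310 (BMI ≥ 30, case), b = 413 (BMI ≥ 30, non-case), c = 790 (BMI < 30, case), d = 1666.
OR = (a·d)/(b·c) = (1310 × 1666) / (413 × 790) = 2182460 / 326270 = 6.68912
The odds of type 2 diabetes are about 6.69 times as high in the bmi ≥ 30 group.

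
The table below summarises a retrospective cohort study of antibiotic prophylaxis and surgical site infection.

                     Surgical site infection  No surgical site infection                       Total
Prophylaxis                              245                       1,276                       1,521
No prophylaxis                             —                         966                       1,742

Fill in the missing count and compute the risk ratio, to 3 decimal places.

The missing cell is in the unexposed row: 1742 − 966 = 776.
So a = 245, b = 1276, c = 776, d = 966.
RR = [a/(a+b)] / [c/(c+d)] = (245/1521) / (776/1742) = 0.16108/0.44546 = 0.36160

0.362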